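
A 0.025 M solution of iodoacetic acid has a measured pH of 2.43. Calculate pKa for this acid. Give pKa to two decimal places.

pKa = 3.19

[H+] = 10^(-2.43) = 3.72 × 10^-3 M
At equilibrium [HA] = 0.025 − 3.72 × 10^-3 = 2.13 × 10^-2 M
Ka = [H+][A-]/[HA] = (3.72 × 10^-3)² / 2.13 × 10^-2 = 6.50 × 10^-4
pKa = -log(6.50 × 10^-4) = 3.19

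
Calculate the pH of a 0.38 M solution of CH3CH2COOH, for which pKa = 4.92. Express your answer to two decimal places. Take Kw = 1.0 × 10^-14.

pH = 2.67

CH3CH2COOH ⇌ CH3CH2COO- + H+
Ka = 10^(−4.92) = 1.20 × 10^-5
From the ICE table, Ka = x²/(0.38 − x) = 1.20 × 10^-5.
Neglecting x in the denominator: x = √(1.20 × 10^-5 × 0.38) = 2.14 × 10^-3 M
pH = −log(2.14 × 10^-3) = 2.67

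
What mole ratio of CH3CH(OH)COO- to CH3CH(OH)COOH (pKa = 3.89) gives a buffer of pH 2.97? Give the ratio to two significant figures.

ratio = 0.12

pH = pKa + log(r) ⇒ log(r) = 2.97 − 3.89 = -0.92
r = [CH3CH(OH)COO-]/[CH3CH(OH)COOH] = 10^(-0.92) = 0.12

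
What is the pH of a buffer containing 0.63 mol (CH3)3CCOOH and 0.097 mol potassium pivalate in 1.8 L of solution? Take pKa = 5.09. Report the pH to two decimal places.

pH = pKa + log([A⁻]/[HA]) = 5.09 + log(0.097/0.63)
pH = 5.09 + (-0.813) = 4.28

pH = 4.28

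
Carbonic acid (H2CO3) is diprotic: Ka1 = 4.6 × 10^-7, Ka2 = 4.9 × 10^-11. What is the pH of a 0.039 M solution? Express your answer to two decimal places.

pH = 3.87

Since Ka1 ≫ Ka2, the first ionization dominates [H+].
Ka1 = x²/(0.039 − x) = 4.6 × 10^-7
x ≈ √(4.6 × 10^-7 × 0.039) = 1.34 × 10^-4 M
pH = −log(1.34 × 10^-4) = 3.87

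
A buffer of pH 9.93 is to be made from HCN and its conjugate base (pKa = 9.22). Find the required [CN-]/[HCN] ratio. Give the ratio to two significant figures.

pH = pKa + log(r) ⇒ log(r) = 9.93 − 9.22 = +0.71
r = [CN-]/[HCN] = 10^(+0.71) = 5.13

ratio = 5.1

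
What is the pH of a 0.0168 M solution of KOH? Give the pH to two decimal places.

KOH is a strong base; [OH-] = 0.0168 M.
pOH = -log(0.0168) = 1.77
pH = 14.00 - 1.77 = 12.23

pH = 12.23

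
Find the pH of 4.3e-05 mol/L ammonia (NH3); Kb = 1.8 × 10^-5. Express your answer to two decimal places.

NH3 + H2O ⇌ NH4+ + OH-
From the ICE table, Kb = [OH-]²/(4.3e-05 − [OH-]) = 1.8 × 10^-5.
The 5% rule fails; solving [OH-]² + Kb·[OH-] − Kb·C₀ = 0 exactly:
[OH-] = [−1.8e-05 + √(1.8e-05² + 3.1e-09)]/2 = 2.02 × 10^-5 M
pOH = −log(2.02 × 10^-5) = 4.69; pH = 14.00 − 4.69 = 9.31

pH = 9.31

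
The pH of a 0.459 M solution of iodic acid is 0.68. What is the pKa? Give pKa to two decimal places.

[H+] = 10^(-0.68) = 2.09 × 10^-1 M
At equilibrium [HA] = 0.459 − 2.09 × 10^-1 = 2.50 × 10^-1 M
Ka = [H+][A-]/[HA] = (2.09 × 10^-1)² / 2.50 × 10^-1 = 1.75 × 10^-1
pKa = -log(1.75 × 10^-1) = 0.76

pKa = 0.76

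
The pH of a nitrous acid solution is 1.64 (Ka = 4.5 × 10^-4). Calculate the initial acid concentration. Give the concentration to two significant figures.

C₀ = 1.2 M

[H+] = 10^(-1.64) = 2.29 × 10^-2 M = x
Ka = x²/(C₀ − x) ⇒ C₀ = x + x²/Ka
C₀ = 2.29 × 10^-2 + (2.29 × 10^-2)²/(4.5 × 10^-4) = 1.19 M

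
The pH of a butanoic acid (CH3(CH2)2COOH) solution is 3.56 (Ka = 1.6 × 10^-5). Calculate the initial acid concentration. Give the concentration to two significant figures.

C₀ = 5.0 × 10^-3 M

[H+] = 10^(-3.56) = 2.75 × 10^-4 M = x
Ka = x²/(C₀ − x) ⇒ C₀ = x + x²/Ka
C₀ = 2.75 × 10^-4 + (2.75 × 10^-4)²/(1.6 × 10^-5) = 5.00 × 10^-3 M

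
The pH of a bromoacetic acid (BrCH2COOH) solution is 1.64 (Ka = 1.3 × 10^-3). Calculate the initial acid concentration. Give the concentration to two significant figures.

[H+] = 10^(-1.64) = 2.29 × 10^-2 M = x
Ka = x²/(C₀ − x) ⇒ C₀ = x + x²/Ka
C₀ = 2.29 × 10^-2 + (2.29 × 10^-2)²/(1.3 × 10^-3) = 4.26 × 10^-1 M

C₀ = 4.3 × 10^-1 M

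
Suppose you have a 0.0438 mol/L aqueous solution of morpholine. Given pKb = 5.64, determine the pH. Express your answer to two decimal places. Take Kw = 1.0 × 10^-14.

pH = 10.50

C4H8ONH + H2O ⇌ C4H8ONH2+ + OH-
Kb = 10^(−5.64) = 2.29 × 10^-6
Kb = [OH-]²/(0.0438 − [OH-]) = 2.29 × 10^-6
Neglecting [OH-] in the denominator: [OH-] = √(2.29 × 10^-6 × 0.0438) = 3.17 × 10^-4 M
Check: 0.72% ionized — well under 5%, approximation valid.
pOH = 3.50, so pH = 14.00 − pOH = 10.50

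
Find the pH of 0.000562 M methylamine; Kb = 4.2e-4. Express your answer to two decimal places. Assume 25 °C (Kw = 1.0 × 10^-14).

pH = 10.50

CH3NH2 + H2O ⇌ CH3NH3+ + OH-
From the ICE table, Kb = x²/(0.000562 − x) = 4.2 × 10^-4.
The 5% rule fails; solving x² + Kb·x − Kb·C₀ = 0 exactly:
x = (−Kb + √(Kb² + 4·Kb·C₀))/2 = 3.19 × 10^-4 M
pOH = 3.50, so pH = 14.00 − pOH = 10.50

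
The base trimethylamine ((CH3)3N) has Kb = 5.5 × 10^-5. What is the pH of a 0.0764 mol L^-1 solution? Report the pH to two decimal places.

(CH3)3N + H2O ⇌ (CH3)3NH+ + OH-
From the ICE table, Kb = x²/(0.0764 − x) = 5.5 × 10^-5.
Assume x ≪ 0.0764: x ≈ √(5.5 × 10^-5 × 0.0764) = 2.05 × 10^-3 M
Check: 2.7% ionized — well under 5%, approximation valid.
pOH = −log(2.05 × 10^-3) = 2.69; pH = 14.00 − 2.69 = 11.31

pH = 11.31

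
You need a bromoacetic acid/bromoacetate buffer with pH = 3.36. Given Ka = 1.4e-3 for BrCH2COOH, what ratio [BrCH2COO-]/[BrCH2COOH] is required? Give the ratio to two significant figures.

ratio = 3.2

pKa = -log(1.4 × 10^-3) = 2.854
pH = pKa + log(r) ⇒ log(r) = 3.36 − 2.854 = +0.506
r = [BrCH2COO-]/[BrCH2COOH] = 10^(+0.506) = 3.21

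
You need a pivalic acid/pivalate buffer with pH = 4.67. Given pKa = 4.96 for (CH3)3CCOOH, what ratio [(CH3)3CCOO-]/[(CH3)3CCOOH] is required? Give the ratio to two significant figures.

pH = pKa + log(r) ⇒ log(r) = 4.67 − 4.96 = -0.29
r = [(CH3)3CCOO-]/[(CH3)3CCOOH] = 10^(-0.29) = 0.513

ratio = 0.51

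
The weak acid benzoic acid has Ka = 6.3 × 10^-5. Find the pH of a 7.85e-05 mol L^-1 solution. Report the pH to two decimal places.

pH = 4.34

C6H5COOH ⇌ C6H5COO- + H+
From the ICE table, Ka = x²/(7.85e-05 − x) = 6.3 × 10^-5.
The 5% rule fails; solving x² + Ka·x − Ka·C₀ = 0 exactly:
x = [−6.3e-05 + √(6.3e-05² + 1.98e-08)]/2 = 4.56 × 10^-5 M
pH = −log[H+] = −log(4.56 × 10^-5) = 4.34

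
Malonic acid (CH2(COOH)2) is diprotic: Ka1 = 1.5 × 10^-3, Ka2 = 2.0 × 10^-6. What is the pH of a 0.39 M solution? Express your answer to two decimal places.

Ka1 ≫ Ka2, so treat the first dissociation as the only significant source of H+.
Ka1 = x²/(0.39 − x) = 1.5 × 10^-3
Solving the quadratic: x = (−Ka1 + √(Ka1² + 4·Ka1·C₀))/2 = 2.34 × 10^-2 M
pH = −log(2.34 × 10^-2) = 1.63

pH = 1.63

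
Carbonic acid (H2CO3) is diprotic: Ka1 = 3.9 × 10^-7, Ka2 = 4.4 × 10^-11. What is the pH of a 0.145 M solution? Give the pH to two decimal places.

pH = 3.62

Ka1 ≫ Ka2, so treat the first dissociation as the only significant source of H+.
Ka1 = x²/(0.145 − x) = 3.9 × 10^-7
x ≈ √(3.9 × 10^-7 × 0.145) = 2.38 × 10^-4 M
pH = −log(2.38 × 10^-4) = 3.62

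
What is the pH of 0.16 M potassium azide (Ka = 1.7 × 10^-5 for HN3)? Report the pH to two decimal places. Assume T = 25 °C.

pH = 8.99

N3- is the conjugate base of the weak acid HN3.
Kb = Kw/Ka = 1.0×10^-14 / 1.7 × 10^-5 = 5.88 × 10^-10
Kb = [OH-]²/(0.16 − [OH-]) = 5.88 × 10^-10
Neglecting [OH-] in the denominator: [OH-] = √(5.88 × 10^-10 × 0.16) = 9.70 × 10^-6 M
pOH = 5.01, so pH = 14.00 − pOH = 8.99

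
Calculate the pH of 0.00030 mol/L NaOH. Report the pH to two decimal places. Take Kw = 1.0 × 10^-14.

NaOH is a strong base; [OH-] = 0.0003 M.
pOH = -log(0.0003) = 3.52
pH = 14.00 - 3.52 = 10.48

pH = 10.48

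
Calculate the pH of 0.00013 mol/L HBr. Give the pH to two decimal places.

pH = 3.89

HBr is a strong acid and dissociates completely, so [H+] = 0.00013 M.
pH = -log(0.00013) = 3.89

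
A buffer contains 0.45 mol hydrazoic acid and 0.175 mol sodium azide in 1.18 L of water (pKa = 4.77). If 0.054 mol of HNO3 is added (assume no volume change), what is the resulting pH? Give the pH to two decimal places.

pH = 4.15

After neutralization: n(HN3) = 0.504 mol, n(N3-) = 0.121 mol.
pH = pKa + log(n_N3-/n_HN3) = 4.77 + log(0.121/0.504) = 4.77 + (-0.620)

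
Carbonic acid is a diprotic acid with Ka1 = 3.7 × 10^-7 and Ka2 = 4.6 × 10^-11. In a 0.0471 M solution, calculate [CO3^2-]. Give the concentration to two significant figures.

First ionization gives [H+] ≈ [HCO3-] = 1.32 × 10^-4 M.
Second step: Ka2 = [H+][CO3^2-]/[HCO3-] ≈ [CO3^2-] (since [H+] ≈ [HCO3-]).
So [CO3^2-] ≈ Ka2.

4.6 × 10^-11 M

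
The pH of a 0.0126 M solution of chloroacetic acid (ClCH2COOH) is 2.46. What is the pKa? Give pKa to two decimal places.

pKa = 2.88

[H+] = 10^(-2.46) = 3.47 × 10^-3 M
At equilibrium [HA] = 0.0126 − 3.47 × 10^-3 = 9.13 × 10^-3 M
Ka = [H+][A-]/[HA] = (3.47 × 10^-3)² / 9.13 × 10^-3 = 1.32 × 10^-3
pKa = -log(1.32 × 10^-3) = 2.88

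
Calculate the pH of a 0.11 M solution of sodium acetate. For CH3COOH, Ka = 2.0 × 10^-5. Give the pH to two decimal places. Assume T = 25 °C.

CH3COO- is the conjugate base of the weak acid CH3COOH.
Kb = Kw/Ka = 1.0×10^-14 / 2.0 × 10^-5 = 5.00 × 10^-10
Kb = x²/(0.11 − x) = 5.00 × 10^-10
Since Kb ≪ C₀, x ≈ √(Kb·C₀) = 7.42 × 10^-6 M.
pOH = 5.13, so pH = 14.00 − pOH = 8.87

pH = 8.87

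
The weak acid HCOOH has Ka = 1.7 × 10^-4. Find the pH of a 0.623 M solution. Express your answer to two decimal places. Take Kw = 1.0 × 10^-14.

HCOOH ⇌ HCOO- + H+
Let x = [H+] at equilibrium. Ka = x²/(0.623 − x).
Assume x ≪ 0.623: x ≈ √(1.7 × 10^-4 × 0.623) = 1.03 × 10^-2 M
Check: 1.7% ionized — well under 5%, approximation valid.
pH = −log(1.03 × 10^-2) = 1.99

pH = 1.99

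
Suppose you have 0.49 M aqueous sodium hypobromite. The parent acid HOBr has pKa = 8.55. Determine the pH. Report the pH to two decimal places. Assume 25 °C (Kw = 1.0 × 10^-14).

OBr- is the conjugate base of the weak acid HOBr.
Ka = 10^(−8.55) = 2.82 × 10^-9
Kb = Kw/Ka = 1.0×10^-14 / 2.82 × 10^-9 = 3.55 × 10^-6
From the ICE table, Kb = x²/(0.49 − x) = 3.55 × 10^-6.
Since Kb ≪ C₀, x ≈ √(Kb·C₀) = 1.32 × 10^-3 M.
(x/C₀ = 0.27% < 5%, so the approximation holds.)
pOH = −log(1.32 × 10^-3) = 2.88; pH = 14.00 − 2.88 = 11.12

pH = 11.12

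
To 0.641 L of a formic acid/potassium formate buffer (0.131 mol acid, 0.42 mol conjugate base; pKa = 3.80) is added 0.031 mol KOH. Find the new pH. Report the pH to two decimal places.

pH = 4.45

After neutralization: n(HCOOH) = 0.1 mol, n(HCOO-) = 0.451 mol.
pH = pKa + log([A⁻]/[HA]) = 3.80 + log(0.451/0.1) = 3.80 +0.654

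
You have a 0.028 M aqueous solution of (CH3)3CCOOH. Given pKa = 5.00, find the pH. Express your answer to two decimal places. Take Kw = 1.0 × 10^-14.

pH = 3.28

(CH3)3CCOOH ⇌ (CH3)3CCOO- + H+
Ka = 10^(−5.00) = 1.00 × 10^-5
Ka = x²/(0.028 − x) = 1.00 × 10^-5
Since Ka ≪ C₀, x ≈ √(Ka·C₀) = 5.29 × 10^-4 M.
pH = −log[H+] = −log(5.29 × 10^-4) = 3.28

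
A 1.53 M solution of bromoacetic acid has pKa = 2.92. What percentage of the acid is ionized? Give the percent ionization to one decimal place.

2.8%

BrCH2COOH ⇌ BrCH2COO- + H+; let x = [H+] at equilibrium.
Ka = 10^(−2.92) = 1.20 × 10^-3
x ≈ √(Ka·C₀) = √(1.20 × 10^-3 × 1.53) = 4.28 × 10^-2 M
Fraction ionized = 4.28 × 10^-2 / 1.53 = 0.0280 → 2.8%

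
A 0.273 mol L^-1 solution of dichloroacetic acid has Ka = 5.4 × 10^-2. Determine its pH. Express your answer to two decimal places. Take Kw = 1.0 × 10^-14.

pH = 1.01

Cl2CHCOOH ⇌ Cl2CHCOO- + H+
Ka = x²/(0.273 − x) = 5.4 × 10^-2
x is not negligible relative to C₀; solve x² + 0.054·x − 0.0147 = 0.
x = (−Ka + √(Ka² + 4·Ka·C₀))/2 = 9.74 × 10^-2 M
pH = −log(9.74 × 10^-2) = 1.01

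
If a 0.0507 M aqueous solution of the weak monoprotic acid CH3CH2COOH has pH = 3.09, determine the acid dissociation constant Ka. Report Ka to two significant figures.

Ka = 1.3 × 10^-5

[H+] = 10^(-3.09) = 8.13 × 10^-4 M
At equilibrium [HA] = 0.0507 − 8.13 × 10^-4 = 4.99 × 10^-2 M
Ka = [H+][A-]/[HA] = (8.13 × 10^-4)² / 4.99 × 10^-2 = 1.3 × 10^-5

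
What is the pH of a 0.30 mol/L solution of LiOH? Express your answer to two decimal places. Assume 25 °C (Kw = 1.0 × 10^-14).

pH = 13.48

LiOH is a strong base; [OH-] = 0.3 M.
pOH = -log(0.3) = 0.52
pH = 14.00 - 0.52 = 13.48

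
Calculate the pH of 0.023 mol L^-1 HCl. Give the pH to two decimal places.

HCl is a strong acid and dissociates completely, so [H+] = 0.023 M.
pH = -log(0.023) = 1.64

pH = 1.64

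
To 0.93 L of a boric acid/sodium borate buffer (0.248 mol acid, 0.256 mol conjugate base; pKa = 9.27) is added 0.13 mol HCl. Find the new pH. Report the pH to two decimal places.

pH = 8.79

After neutralization: n(B(OH)3) = 0.378 mol, n(B(OH)4-) = 0.126 mol.
pH = pKa + log([A⁻]/[HA]) = 9.27 + log(0.126/0.378) = 9.27 -0.477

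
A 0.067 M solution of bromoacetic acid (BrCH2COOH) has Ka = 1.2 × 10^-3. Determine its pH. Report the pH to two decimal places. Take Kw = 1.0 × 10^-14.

pH = 2.08

BrCH2COOH ⇌ BrCH2COO- + H+
From the ICE table, Ka = [H+]²/(0.067 − [H+]) = 1.2 × 10^-3.
The 5% rule fails; solving [H+]² + Ka·[H+] − Ka·C₀ = 0 exactly:
[H+] = [−0.0012 + √(0.0012² + 0.000322)]/2 = 8.39 × 10^-3 M
pH = −log(8.39 × 10^-3) = 2.08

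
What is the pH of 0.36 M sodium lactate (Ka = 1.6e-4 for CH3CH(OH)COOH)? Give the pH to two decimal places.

pH = 8.68

CH3CH(OH)COO- is the conjugate base of the weak acid CH3CH(OH)COOH.
Kb = Kw/Ka = 1.0×10^-14 / 1.6 × 10^-4 = 6.25 × 10^-11
Kb = [OH-]²/(0.36 − [OH-]) = 6.25 × 10^-11
Assume [OH-] ≪ 0.36: [OH-] ≈ √(6.25 × 10^-11 × 0.36) = 4.74 × 10^-6 M
([OH-]/C₀ = 0.0013% < 5%, so the approximation holds.)
pOH = −log(4.74 × 10^-6) = 5.32; pH = 14.00 − 5.32 = 8.68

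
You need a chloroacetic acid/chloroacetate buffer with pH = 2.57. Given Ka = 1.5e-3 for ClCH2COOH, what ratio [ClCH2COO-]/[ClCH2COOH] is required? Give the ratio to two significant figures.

ratio = 0.56

pKa = -log(1.5 × 10^-3) = 2.824
pH = pKa + log(r) ⇒ log(r) = 2.57 − 2.824 = -0.254
r = [ClCH2COO-]/[ClCH2COOH] = 10^(-0.254) = 0.557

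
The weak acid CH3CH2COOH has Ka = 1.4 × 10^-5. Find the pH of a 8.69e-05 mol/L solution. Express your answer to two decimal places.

CH3CH2COOH ⇌ CH3CH2COO- + H+
Ka = x²/(8.69e-05 − x) = 1.4 × 10^-5
x is not negligible relative to C₀; solve x² + 1.4e-05·x − 1.22e-09 = 0.
x = [−1.4e-05 + √(1.4e-05² + 4.87e-09)]/2 = 2.86 × 10^-5 M
pH = −log(2.86 × 10^-5) = 4.54

pH = 4.54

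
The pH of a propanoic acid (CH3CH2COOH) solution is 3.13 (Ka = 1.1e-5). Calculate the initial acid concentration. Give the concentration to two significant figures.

C₀ = 5.1 × 10^-2 M

[H+] = 10^(-3.13) = 7.41 × 10^-4 M = x
Ka = x²/(C₀ − x) ⇒ C₀ = x + x²/Ka
C₀ = 7.41 × 10^-4 + (7.41 × 10^-4)²/(1.1 × 10^-5) = 5.07 × 10^-2 M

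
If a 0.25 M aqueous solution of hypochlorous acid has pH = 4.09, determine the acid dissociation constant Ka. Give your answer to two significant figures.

[H+] = 10^(-4.09) = 8.13 × 10^-5 M
At equilibrium [HA] = 0.25 − 8.13 × 10^-5 = 2.50 × 10^-1 M
Ka = [H+][A-]/[HA] = (8.13 × 10^-5)² / 2.50 × 10^-1 = 2.6 × 10^-8

Ka = 2.6 × 10^-8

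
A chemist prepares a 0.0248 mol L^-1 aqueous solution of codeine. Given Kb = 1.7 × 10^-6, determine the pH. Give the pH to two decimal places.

pH = 10.31

C18H21NO3 + H2O ⇌ C18H22NO3+ + OH-
From the ICE table, Kb = x²/(0.0248 − x) = 1.7 × 10^-6.
Assume x ≪ 0.0248: x ≈ √(1.7 × 10^-6 × 0.0248) = 2.05 × 10^-4 M
Check: 0.83% ionized — well under 5%, approximation valid.
pOH = −log(2.05 × 10^-4) = 3.69; pH = 14.00 − 3.69 = 10.31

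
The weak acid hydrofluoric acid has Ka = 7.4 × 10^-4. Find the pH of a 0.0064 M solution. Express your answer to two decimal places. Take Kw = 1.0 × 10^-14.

pH = 2.74

HF ⇌ F- + H+
Ka = [H+]²/(0.0064 − [H+]) = 7.4 × 10^-4
Here C₀/Ka ≈ 8.65, so the small-[H+] approximation fails. Use the quadratic:
[H+] = [−0.00074 + √(0.00074² + 1.89e-05)]/2 = 1.84 × 10^-3 M
pH = −log(1.84 × 10^-3) = 2.74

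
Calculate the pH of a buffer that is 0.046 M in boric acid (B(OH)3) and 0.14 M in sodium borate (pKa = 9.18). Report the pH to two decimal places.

Using pH = pKa + log([base]/[acid]) with [base]/[acid] = 0.14/0.046:
pH = 9.18 + (+0.483) = 9.66

pH = 9.66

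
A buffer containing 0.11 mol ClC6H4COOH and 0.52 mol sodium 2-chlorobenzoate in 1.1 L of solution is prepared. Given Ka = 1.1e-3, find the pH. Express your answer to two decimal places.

pKa = −log(1.1 × 10^-3) = 2.959
Henderson–Hasselbalch: pH = pKa + log([ClC6H4COO-]/[ClC6H4COOH]) = 2.959 + log(0.52/0.11)
pH = 2.959 + (+0.675) = 3.63

pH = 3.63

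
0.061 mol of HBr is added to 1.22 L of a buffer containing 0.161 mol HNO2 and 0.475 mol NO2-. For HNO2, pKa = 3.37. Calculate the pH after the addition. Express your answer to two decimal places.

Added H+ converts NO2- to HNO2: HNO2 → 0.222 mol, NO2- → 0.414 mol.
pH = pKa + log([A⁻]/[HA]) = 3.37 + log(0.414/0.222) = 3.37 +0.271

pH = 3.64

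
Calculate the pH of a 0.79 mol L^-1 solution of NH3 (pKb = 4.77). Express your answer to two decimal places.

pH = 11.56

NH3 + H2O ⇌ NH4+ + OH-
Kb = 10^(−4.77) = 1.70 × 10^-5
Kb = [OH-]²/(0.79 − [OH-]) = 1.70 × 10^-5
Since Kb ≪ C₀, [OH-] ≈ √(Kb·C₀) = 3.66 × 10^-3 M.
Check: 0.46% ionized — well under 5%, approximation valid.
pOH = 2.44, so pH = 14.00 − pOH = 11.56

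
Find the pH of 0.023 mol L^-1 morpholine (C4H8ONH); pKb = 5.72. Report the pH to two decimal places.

C4H8ONH + H2O ⇌ C4H8ONH2+ + OH-
Kb = 10^(−5.72) = 1.91 × 10^-6
Let x = [OH-] at equilibrium. Kb = x²/(0.023 − x).
Neglecting x in the denominator: x = √(1.91 × 10^-6 × 0.023) = 2.10 × 10^-4 M
Check: 0.91% ionized — well under 5%, approximation valid.
pOH = −log(2.10 × 10^-4) = 3.68; pH = 14.00 − 3.68 = 10.32

pH = 10.32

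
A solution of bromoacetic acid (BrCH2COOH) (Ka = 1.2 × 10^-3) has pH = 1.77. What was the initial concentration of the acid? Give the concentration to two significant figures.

[H+] = 10^(-1.77) = 1.70 × 10^-2 M = x
Ka = x²/(C₀ − x) ⇒ C₀ = x + x²/Ka
C₀ = 1.70 × 10^-2 + (1.70 × 10^-2)²/(1.2 × 10^-3) = 2.58 × 10^-1 M

C₀ = 2.6 × 10^-1 M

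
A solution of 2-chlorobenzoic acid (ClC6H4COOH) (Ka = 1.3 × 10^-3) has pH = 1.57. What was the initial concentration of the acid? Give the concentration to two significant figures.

C₀ = 5.8 × 10^-1 M

[H+] = 10^(-1.57) = 2.69 × 10^-2 M = x
Ka = x²/(C₀ − x) ⇒ C₀ = x + x²/Ka
C₀ = 2.69 × 10^-2 + (2.69 × 10^-2)²/(1.3 × 10^-3) = 5.84 × 10^-1 M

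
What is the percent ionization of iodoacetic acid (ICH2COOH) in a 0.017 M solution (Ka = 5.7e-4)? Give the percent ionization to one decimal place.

ICH2COOH ⇌ ICH2COO- + H+; let x = [H+] at equilibrium.
Solve x² + 0.00057x − 9.69e-06 = 0 → x = 2.84 × 10^-3 M
Fraction ionized = 2.84 × 10^-3 / 0.017 = 0.1671 → 16.7%

16.7%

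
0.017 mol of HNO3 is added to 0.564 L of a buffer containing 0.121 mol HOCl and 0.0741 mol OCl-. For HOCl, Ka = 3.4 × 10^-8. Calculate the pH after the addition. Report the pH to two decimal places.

Added H+ converts OCl- to HOCl: HOCl → 0.138 mol, OCl- → 0.0571 mol.
pKa = −log(3.4 × 10^-8) = 7.469
pH = pKa + log(n_OCl-/n_HOCl) = 7.469 + log(0.0571/0.138) = 7.469 + (-0.383)

pH = 7.09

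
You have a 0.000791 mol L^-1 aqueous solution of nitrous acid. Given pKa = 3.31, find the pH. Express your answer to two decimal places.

HNO2 ⇌ NO2- + H+
Ka = 10^(−3.31) = 4.90 × 10^-4
From the ICE table, Ka = x²/(0.000791 − x) = 4.90 × 10^-4.
The 5% rule fails; solving x² + Ka·x − Ka·C₀ = 0 exactly:
x = (−Ka + √(Ka² + 4·Ka·C₀))/2 = 4.24 × 10^-4 M
pH = −log[H+] = −log(4.24 × 10^-4) = 3.37

pH = 3.37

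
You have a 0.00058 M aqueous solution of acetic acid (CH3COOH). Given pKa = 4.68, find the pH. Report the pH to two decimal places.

pH = 4.00

CH3COOH ⇌ CH3COO- + H+
Ka = 10^(−4.68) = 2.09 × 10^-5
From the ICE table, Ka = x²/(0.00058 − x) = 2.09 × 10^-5.
Here C₀/Ka ≈ 27.8, so the small-x approximation fails. Use the quadratic:
x = [−2.09e-05 + √(2.09e-05² + 4.85e-08)]/2 = 1.00 × 10^-4 M
pH = −log[H+] = −log(1.00 × 10^-4) = 4.00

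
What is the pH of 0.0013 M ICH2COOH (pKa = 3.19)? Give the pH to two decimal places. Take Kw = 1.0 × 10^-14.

pH = 3.19

ICH2COOH ⇌ ICH2COO- + H+
Ka = 10^(−3.19) = 6.46 × 10^-4
Ka = x²/(0.0013 − x) = 6.46 × 10^-4
Here C₀/Ka ≈ 2.01, so the small-x approximation fails. Use the quadratic:
x = [−0.000646 + √(0.000646² + 3.36e-06)]/2 = 6.49 × 10^-4 M
pH = −log[H+] = −log(6.49 × 10^-4) = 3.19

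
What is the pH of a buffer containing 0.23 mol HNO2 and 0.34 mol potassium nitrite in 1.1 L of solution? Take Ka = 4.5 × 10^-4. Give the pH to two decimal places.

pKa = −log(4.5 × 10^-4) = 3.347
Using pH = pKa + log([base]/[acid]) with [base]/[acid] = 0.34/0.23:
pH = 3.347 + (+0.170) = 3.52

pH = 3.52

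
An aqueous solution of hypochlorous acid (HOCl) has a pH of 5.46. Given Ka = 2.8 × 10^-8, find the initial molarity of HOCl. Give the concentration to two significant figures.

[H+] = 10^(-5.46) = 3.47 × 10^-6 M = x
Ka = x²/(C₀ − x) ⇒ C₀ = x + x²/Ka
C₀ = 3.47 × 10^-6 + (3.47 × 10^-6)²/(2.8 × 10^-8) = 4.34 × 10^-4 M

C₀ = 4.3 × 10^-4 M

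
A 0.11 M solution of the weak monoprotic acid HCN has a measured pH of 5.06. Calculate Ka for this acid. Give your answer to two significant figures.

Ka = 6.9 × 10^-10

[H+] = 10^(-5.06) = 8.71 × 10^-6 M
At equilibrium [HA] = 0.11 − 8.71 × 10^-6 = 1.10 × 10^-1 M
Ka = [H+][A-]/[HA] = (8.71 × 10^-6)² / 1.10 × 10^-1 = 6.9 × 10^-10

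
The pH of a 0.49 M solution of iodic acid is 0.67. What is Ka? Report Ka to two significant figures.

Ka = 1.7 × 10^-1

[H+] = 10^(-0.67) = 2.14 × 10^-1 M
At equilibrium [HA] = 0.49 − 2.14 × 10^-1 = 2.76 × 10^-1 M
Ka = [H+][A-]/[HA] = (2.14 × 10^-1)² / 2.76 × 10^-1 = 1.7 × 10^-1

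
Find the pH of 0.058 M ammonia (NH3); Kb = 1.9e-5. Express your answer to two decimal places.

pH = 11.02

NH3 + H2O ⇌ NH4+ + OH-
Kb = [OH-]²/(0.058 − [OH-]) = 1.9 × 10^-5
Neglecting [OH-] in the denominator: [OH-] = √(1.9 × 10^-5 × 0.058) = 1.05 × 10^-3 M
Check: 1.8% ionized — well under 5%, approximation valid.
pOH = −log(1.05 × 10^-3) = 2.98; pH = 14.00 − 2.98 = 11.02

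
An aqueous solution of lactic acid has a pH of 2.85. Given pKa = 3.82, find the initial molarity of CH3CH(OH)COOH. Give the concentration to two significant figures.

C₀ = 1.5 × 10^-2 M

[H+] = 10^(-2.85) = 1.41 × 10^-3 M = x
Ka = 10^(−3.82) = 1.51 × 10^-4
Ka = x²/(C₀ − x) ⇒ C₀ = x + x²/Ka
C₀ = 1.41 × 10^-3 + (1.41 × 10^-3)²/(1.51 × 10^-4) = 1.46 × 10^-2 M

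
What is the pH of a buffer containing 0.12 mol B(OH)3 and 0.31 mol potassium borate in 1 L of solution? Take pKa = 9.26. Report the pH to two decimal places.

Using pH = pKa + log([base]/[acid]) with [base]/[acid] = 0.31/0.12:
pH = 9.26 + (+0.412) = 9.67

pH = 9.67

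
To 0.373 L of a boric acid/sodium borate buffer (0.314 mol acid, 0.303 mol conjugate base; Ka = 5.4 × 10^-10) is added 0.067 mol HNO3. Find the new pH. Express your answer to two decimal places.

pH = 9.06

Added H+ converts B(OH)4- to B(OH)3: B(OH)3 → 0.381 mol, B(OH)4- → 0.236 mol.
pKa = −log(5.4 × 10^-10) = 9.268
pH = pKa + log([A⁻]/[HA]) = 9.268 + log(0.236/0.381) = 9.268 -0.208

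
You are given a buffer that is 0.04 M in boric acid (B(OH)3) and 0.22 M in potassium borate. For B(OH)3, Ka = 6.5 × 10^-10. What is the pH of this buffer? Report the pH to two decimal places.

pH = 9.93

pKa = −log(6.5 × 10^-10) = 9.187
pH = pKa + log([A⁻]/[HA]) = 9.187 + log(0.22/0.04)
pH = 9.187 + (+0.740) = 9.93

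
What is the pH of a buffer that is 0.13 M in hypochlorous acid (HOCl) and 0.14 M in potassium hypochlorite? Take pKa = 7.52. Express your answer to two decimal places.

Henderson–Hasselbalch: pH = pKa + log([OCl-]/[HOCl]) = 7.52 + log(0.14/0.13)
pH = 7.52 + (+0.032) = 7.55

pH = 7.55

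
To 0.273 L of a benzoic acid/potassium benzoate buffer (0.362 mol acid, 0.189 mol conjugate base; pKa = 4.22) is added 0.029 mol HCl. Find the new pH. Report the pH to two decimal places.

Added H+ converts C6H5COO- to C6H5COOH: C6H5COOH → 0.391 mol, C6H5COO- → 0.16 mol.
Henderson–Hasselbalch with mole ratio 0.16/0.391: pH = 4.22 + (-0.388)

pH = 3.83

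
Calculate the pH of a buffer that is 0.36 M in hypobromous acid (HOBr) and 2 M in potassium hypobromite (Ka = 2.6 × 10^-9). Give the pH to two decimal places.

pH = 9.33

pKa = −log(2.6 × 10^-9) = 8.585
pH = pKa + log([A⁻]/[HA]) = 8.585 + log(2/0.36)
pH = 8.585 + (+0.745) = 9.33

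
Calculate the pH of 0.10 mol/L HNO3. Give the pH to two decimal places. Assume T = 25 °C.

pH = 1.00

HNO3 is a strong acid and dissociates completely, so [H+] = 0.10 M.
pH = -log(0.1) = 1.00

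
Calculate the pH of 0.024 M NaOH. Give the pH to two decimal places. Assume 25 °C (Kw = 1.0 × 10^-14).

NaOH is a strong base; [OH-] = 0.024 M.
pOH = -log(0.024) = 1.62
pH = 14.00 - 1.62 = 12.38

pH = 12.38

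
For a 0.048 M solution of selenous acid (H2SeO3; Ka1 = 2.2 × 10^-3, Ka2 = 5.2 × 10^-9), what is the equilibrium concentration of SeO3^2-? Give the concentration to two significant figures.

5.2 × 10^-9 M

First ionization gives [H+] ≈ [HSeO3-] = 9.23 × 10^-3 M.
Second step: Ka2 = [H+][SeO3^2-]/[HSeO3-] ≈ [SeO3^2-] (since [H+] ≈ [HSeO3-]).
So [SeO3^2-] ≈ Ka2.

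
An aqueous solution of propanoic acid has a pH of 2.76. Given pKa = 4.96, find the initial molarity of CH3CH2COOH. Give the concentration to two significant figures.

[H+] = 10^(-2.76) = 1.74 × 10^-3 M = x
Ka = 10^(−4.96) = 1.10 × 10^-5
Ka = x²/(C₀ − x) ⇒ C₀ = x + x²/Ka
C₀ = 1.74 × 10^-3 + (1.74 × 10^-3)²/(1.10 × 10^-5) = 2.77 × 10^-1 M

C₀ = 2.8 × 10^-1 M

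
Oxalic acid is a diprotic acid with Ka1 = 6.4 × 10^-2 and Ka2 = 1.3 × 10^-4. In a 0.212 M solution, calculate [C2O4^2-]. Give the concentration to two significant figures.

First ionization gives [H+] ≈ [HC2O4-] = 8.88 × 10^-2 M.
Second step: Ka2 = [H+][C2O4^2-]/[HC2O4-] ≈ [C2O4^2-] (since [H+] ≈ [HC2O4-]).
So [C2O4^2-] ≈ Ka2.

1.3 × 10^-4 M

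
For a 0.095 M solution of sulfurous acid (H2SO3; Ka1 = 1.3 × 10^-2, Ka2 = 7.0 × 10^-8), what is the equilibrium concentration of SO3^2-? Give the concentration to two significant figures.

First ionization gives [H+] ≈ [HSO3-] = 2.92 × 10^-2 M.
Second step: Ka2 = [H+][SO3^2-]/[HSO3-] ≈ [SO3^2-] (since [H+] ≈ [HSO3-]).
So [SO3^2-] ≈ Ka2.

7.0 × 10^-8 M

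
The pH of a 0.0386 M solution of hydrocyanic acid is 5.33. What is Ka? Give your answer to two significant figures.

Ka = 5.7 × 10^-10

[H+] = 10^(-5.33) = 4.68 × 10^-6 M
At equilibrium [HA] = 0.0386 − 4.68 × 10^-6 = 3.86 × 10^-2 M
Ka = [H+][A-]/[HA] = (4.68 × 10^-6)² / 3.86 × 10^-2 = 5.7 × 10^-10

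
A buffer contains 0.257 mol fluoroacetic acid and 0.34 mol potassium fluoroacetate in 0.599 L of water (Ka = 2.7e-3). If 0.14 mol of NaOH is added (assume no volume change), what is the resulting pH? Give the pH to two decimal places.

OH- converts FCH2COOH to FCH2COO-: FCH2COOH → 0.117 mol, FCH2COO- → 0.48 mol.
pKa = −log(2.7 × 10^-3) = 2.569
Henderson–Hasselbalch with mole ratio 0.48/0.117: pH = 2.569 + (+0.613)

pH = 3.18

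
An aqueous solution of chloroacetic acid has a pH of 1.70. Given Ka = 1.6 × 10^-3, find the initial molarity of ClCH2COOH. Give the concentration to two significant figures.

[H+] = 10^(-1.70) = 2.00 × 10^-2 M = x
Ka = x²/(C₀ − x) ⇒ C₀ = x + x²/Ka
C₀ = 2.00 × 10^-2 + (2.00 × 10^-2)²/(1.6 × 10^-3) = 2.70 × 10^-1 M

C₀ = 2.7 × 10^-1 M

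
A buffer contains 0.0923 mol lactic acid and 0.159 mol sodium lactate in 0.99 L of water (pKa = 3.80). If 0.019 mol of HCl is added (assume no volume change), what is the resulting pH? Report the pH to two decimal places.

After neutralization: n(CH3CH(OH)COOH) = 0.111 mol, n(CH3CH(OH)COO-) = 0.14 mol.
pH = pKa + log([A⁻]/[HA]) = 3.80 + log(0.14/0.111) = 3.80 +0.101

pH = 3.90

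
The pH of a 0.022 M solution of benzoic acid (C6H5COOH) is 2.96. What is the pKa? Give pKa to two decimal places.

pKa = 4.24

[H+] = 10^(-2.96) = 1.10 × 10^-3 M
At equilibrium [HA] = 0.022 − 1.10 × 10^-3 = 2.09 × 10^-2 M
Ka = [H+][A-]/[HA] = (1.10 × 10^-3)² / 2.09 × 10^-2 = 5.79 × 10^-5
pKa = -log(5.79 × 10^-5) = 4.24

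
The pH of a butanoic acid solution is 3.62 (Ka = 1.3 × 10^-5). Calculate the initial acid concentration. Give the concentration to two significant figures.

C₀ = 4.7 × 10^-3 M

[H+] = 10^(-3.62) = 2.40 × 10^-4 M = x
Ka = x²/(C₀ − x) ⇒ C₀ = x + x²/Ka
C₀ = 2.40 × 10^-4 + (2.40 × 10^-4)²/(1.3 × 10^-5) = 4.67 × 10^-3 M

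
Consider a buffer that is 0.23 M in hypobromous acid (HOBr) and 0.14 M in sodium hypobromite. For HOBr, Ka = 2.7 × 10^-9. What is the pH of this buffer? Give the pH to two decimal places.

pKa = −log(2.7 × 10^-9) = 8.569
Using pH = pKa + log([base]/[acid]) with [base]/[acid] = 0.14/0.23:
pH = 8.569 + (-0.216) = 8.35

pH = 8.35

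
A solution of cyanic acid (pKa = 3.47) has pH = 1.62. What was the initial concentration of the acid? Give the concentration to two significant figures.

C₀ = 1.7 M

[H+] = 10^(-1.62) = 2.40 × 10^-2 M = x
Ka = 10^(−3.47) = 3.39 × 10^-4
Ka = x²/(C₀ − x) ⇒ C₀ = x + x²/Ka
C₀ = 2.40 × 10^-2 + (2.40 × 10^-2)²/(3.39 × 10^-4) = 1.72 M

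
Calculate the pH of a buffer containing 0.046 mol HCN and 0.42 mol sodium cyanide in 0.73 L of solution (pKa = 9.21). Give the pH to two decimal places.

pH = 10.17

pH = pKa + log([A⁻]/[HA]) = 9.21 + log(0.42/0.046)
pH = 9.21 + (+0.960) = 10.17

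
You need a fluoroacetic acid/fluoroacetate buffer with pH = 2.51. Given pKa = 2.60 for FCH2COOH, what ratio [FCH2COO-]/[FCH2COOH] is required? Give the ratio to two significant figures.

pH = pKa + log(r) ⇒ log(r) = 2.51 − 2.60 = -0.09
r = [FCH2COO-]/[FCH2COOH] = 10^(-0.09) = 0.813

ratio = 0.81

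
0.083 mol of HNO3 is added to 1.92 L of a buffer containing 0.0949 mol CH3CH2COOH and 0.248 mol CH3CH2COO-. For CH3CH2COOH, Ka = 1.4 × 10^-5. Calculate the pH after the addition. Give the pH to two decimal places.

pH = 4.82

After neutralization: n(CH3CH2COOH) = 0.178 mol, n(CH3CH2COO-) = 0.165 mol.
pKa = −log(1.4 × 10^-5) = 4.854
pH = pKa + log([A⁻]/[HA]) = 4.854 + log(0.165/0.178) = 4.854 -0.033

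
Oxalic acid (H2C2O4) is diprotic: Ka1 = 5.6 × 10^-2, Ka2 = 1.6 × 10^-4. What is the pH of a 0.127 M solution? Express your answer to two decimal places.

pH = 1.22

Ka1 ≫ Ka2, so treat the first dissociation as the only significant source of H+.
Ka1 = x²/(0.127 − x) = 5.6 × 10^-2
Solving the quadratic: x = (−Ka1 + √(Ka1² + 4·Ka1·C₀))/2 = 6.09 × 10^-2 M
pH = −log(6.09 × 10^-2) = 1.22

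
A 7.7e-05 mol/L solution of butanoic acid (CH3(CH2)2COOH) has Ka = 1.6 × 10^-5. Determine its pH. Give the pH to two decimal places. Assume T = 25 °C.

pH = 4.55

CH3(CH2)2COOH ⇌ CH3(CH2)2COO- + H+
From the ICE table, Ka = x²/(7.7e-05 − x) = 1.6 × 10^-5.
x is not negligible relative to C₀; solve x² + 1.6e-05·x − 1.23e-09 = 0.
x = [−1.6e-05 + √(1.6e-05² + 4.93e-09)]/2 = 2.80 × 10^-5 M
pH = −log[H+] = −log(2.80 × 10^-5) = 4.55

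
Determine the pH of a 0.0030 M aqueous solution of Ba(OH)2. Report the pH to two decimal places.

pH = 11.78

Ba(OH)2 is a strong base (each formula unit releases 2 OH-); [OH-] = 0.006 M.
pOH = -log(0.006) = 2.22
pH = 14.00 - 2.22 = 11.78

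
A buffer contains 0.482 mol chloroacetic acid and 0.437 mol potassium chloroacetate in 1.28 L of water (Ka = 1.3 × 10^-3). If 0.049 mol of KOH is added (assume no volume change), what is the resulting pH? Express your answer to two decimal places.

After neutralization: n(ClCH2COOH) = 0.433 mol, n(ClCH2COO-) = 0.486 mol.
pKa = −log(1.3 × 10^-3) = 2.886
pH = pKa + log(n_ClCH2COO-/n_ClCH2COOH) = 2.886 + log(0.486/0.433) = 2.886 + (+0.050)

pH = 2.94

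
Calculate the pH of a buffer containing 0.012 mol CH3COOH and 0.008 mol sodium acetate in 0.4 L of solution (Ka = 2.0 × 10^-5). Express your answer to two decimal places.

pKa = −log(2.0 × 10^-5) = 4.699
Henderson–Hasselbalch: pH = pKa + log([CH3COO-]/[CH3COOH]) = 4.699 + log(0.008/0.012)
pH = 4.699 + (-0.176) = 4.52

pH = 4.52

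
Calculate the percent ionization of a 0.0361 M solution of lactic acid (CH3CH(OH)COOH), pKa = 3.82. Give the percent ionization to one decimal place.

6.3%

CH3CH(OH)COOH ⇌ CH3CH(OH)COO- + H+; let x = [H+] at equilibrium.
Ka = 10^(−3.82) = 1.51 × 10^-4
Solve x² + 0.000151x − 5.45e-06 = 0 → x = 2.26 × 10^-3 M
% ionization = x/C₀ × 100% = 2.26 × 10^-3/0.0361 × 100% = 6.3%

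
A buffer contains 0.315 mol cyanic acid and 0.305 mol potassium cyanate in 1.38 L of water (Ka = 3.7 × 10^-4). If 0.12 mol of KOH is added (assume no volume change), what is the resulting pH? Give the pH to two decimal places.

pH = 3.77

OH- converts HOCN to OCN-: HOCN → 0.195 mol, OCN- → 0.425 mol.
pKa = −log(3.7 × 10^-4) = 3.432
Henderson–Hasselbalch with mole ratio 0.425/0.195: pH = 3.432 + (+0.338)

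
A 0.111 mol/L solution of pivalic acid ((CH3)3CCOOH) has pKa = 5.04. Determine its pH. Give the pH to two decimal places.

pH = 3.00

(CH3)3CCOOH ⇌ (CH3)3CCOO- + H+
Ka = 10^(−5.04) = 9.12 × 10^-6
From the ICE table, Ka = x²/(0.111 − x) = 9.12 × 10^-6.
Assume x ≪ 0.111: x ≈ √(9.12 × 10^-6 × 0.111) = 1.01 × 10^-3 M
Check: 0.91% ionized — well under 5%, approximation valid.
pH = −log(1.01 × 10^-3) = 3.00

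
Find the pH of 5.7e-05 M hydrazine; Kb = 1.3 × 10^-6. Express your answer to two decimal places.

pH = 8.90

N2H4 + H2O ⇌ N2H5+ + OH-
Kb = x²/(5.7e-05 − x) = 1.3 × 10^-6
x is not negligible relative to C₀; solve x² + 1.3e-06·x − 7.41e-11 = 0.
x = [−1.3e-06 + √(1.3e-06² + 2.96e-10)]/2 = 7.98 × 10^-6 M
pOH = 5.10, so pH = 14.00 − pOH = 8.90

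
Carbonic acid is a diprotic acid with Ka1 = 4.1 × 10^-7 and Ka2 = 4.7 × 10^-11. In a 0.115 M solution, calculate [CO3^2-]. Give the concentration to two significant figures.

First ionization gives [H+] ≈ [HCO3-] = 2.17 × 10^-4 M.
Second step: Ka2 = [H+][CO3^2-]/[HCO3-] ≈ [CO3^2-] (since [H+] ≈ [HCO3-]).
So [CO3^2-] ≈ Ka2.

4.7 × 10^-11 M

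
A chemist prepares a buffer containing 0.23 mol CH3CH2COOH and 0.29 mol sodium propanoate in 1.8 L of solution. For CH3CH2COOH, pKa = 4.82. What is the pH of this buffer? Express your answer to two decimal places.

pH = 4.92

Using pH = pKa + log([base]/[acid]) with [base]/[acid] = 0.29/0.23:
pH = 4.82 + (+0.101) = 4.92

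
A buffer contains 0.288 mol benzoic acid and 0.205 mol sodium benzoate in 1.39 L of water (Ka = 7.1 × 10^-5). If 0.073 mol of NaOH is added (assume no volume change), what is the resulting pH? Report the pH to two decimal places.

After neutralization: n(C6H5COOH) = 0.215 mol, n(C6H5COO-) = 0.278 mol.
pKa = −log(7.1 × 10^-5) = 4.149
Henderson–Hasselbalch with mole ratio 0.278/0.215: pH = 4.149 + (+0.112)

pH = 4.26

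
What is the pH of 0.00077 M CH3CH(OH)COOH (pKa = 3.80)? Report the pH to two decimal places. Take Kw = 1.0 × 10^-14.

CH3CH(OH)COOH ⇌ CH3CH(OH)COO- + H+
Ka = 10^(−3.80) = 1.58 × 10^-4
Ka = x²/(0.00077 − x) = 1.58 × 10^-4
x is not negligible relative to C₀; solve x² + 0.000158·x − 1.22e-07 = 0.
x = (−Ka + √(Ka² + 4·Ka·C₀))/2 = 2.79 × 10^-4 M
pH = −log(2.79 × 10^-4) = 3.55

pH = 3.55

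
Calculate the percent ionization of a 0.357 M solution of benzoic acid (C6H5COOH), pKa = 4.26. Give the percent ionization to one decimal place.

1.2%

C6H5COOH ⇌ C6H5COO- + H+; let x = [H+] at equilibrium.
Ka = 10^(−4.26) = 5.50 × 10^-5
x ≈ √(Ka·C₀) = √(5.50 × 10^-5 × 0.357) = 4.43 × 10^-3 M
% ionization = x/C₀ × 100% = 4.43 × 10^-3/0.357 × 100% = 1.2%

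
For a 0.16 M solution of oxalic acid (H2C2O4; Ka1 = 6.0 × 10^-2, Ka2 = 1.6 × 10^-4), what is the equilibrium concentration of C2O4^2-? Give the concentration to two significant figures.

First ionization gives [H+] ≈ [HC2O4-] = 7.25 × 10^-2 M.
Second step: Ka2 = [H+][C2O4^2-]/[HC2O4-] ≈ [C2O4^2-] (since [H+] ≈ [HC2O4-]).
So [C2O4^2-] ≈ Ka2.

1.6 × 10^-4 M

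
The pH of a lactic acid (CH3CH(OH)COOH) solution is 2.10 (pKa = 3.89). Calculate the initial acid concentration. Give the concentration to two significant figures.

[H+] = 10^(-2.10) = 7.94 × 10^-3 M = x
Ka = 10^(−3.89) = 1.29 × 10^-4
Ka = x²/(C₀ − x) ⇒ C₀ = x + x²/Ka
C₀ = 7.94 × 10^-3 + (7.94 × 10^-3)²/(1.29 × 10^-4) = 4.97 × 10^-1 M

C₀ = 5.0 × 10^-1 M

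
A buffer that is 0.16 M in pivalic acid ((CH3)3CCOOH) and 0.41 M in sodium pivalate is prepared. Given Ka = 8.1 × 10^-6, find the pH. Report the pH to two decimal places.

pH = 5.50

pKa = −log(8.1 × 10^-6) = 5.092
pH = pKa + log([A⁻]/[HA]) = 5.092 + log(0.41/0.16)
pH = 5.092 + (+0.409) = 5.50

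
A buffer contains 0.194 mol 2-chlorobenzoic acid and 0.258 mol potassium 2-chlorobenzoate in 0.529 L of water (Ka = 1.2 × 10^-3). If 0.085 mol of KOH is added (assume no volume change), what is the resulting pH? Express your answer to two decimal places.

OH- converts ClC6H4COOH to ClC6H4COO-: ClC6H4COOH → 0.109 mol, ClC6H4COO- → 0.343 mol.
pKa = −log(1.2 × 10^-3) = 2.921
pH = pKa + log([A⁻]/[HA]) = 2.921 + log(0.343/0.109) = 2.921 +0.498

pH = 3.42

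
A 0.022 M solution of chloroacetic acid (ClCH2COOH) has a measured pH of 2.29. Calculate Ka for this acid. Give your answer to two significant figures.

Ka = 1.6 × 10^-3

[H+] = 10^(-2.29) = 5.13 × 10^-3 M
At equilibrium [HA] = 0.022 − 5.13 × 10^-3 = 1.69 × 10^-2 M
Ka = [H+][A-]/[HA] = (5.13 × 10^-3)² / 1.69 × 10^-2 = 1.6 × 10^-3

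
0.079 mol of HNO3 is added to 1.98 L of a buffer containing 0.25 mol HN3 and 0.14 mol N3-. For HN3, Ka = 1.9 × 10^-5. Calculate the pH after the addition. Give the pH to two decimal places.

pH = 3.99

Added H+ converts N3- to HN3: HN3 → 0.329 mol, N3- → 0.061 mol.
pKa = −log(1.9 × 10^-5) = 4.721
pH = pKa + log(n_N3-/n_HN3) = 4.721 + log(0.061/0.329) = 4.721 + (-0.732)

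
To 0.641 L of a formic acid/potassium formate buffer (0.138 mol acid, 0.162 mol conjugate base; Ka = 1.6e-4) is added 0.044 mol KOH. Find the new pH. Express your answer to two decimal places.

pH = 4.14

OH- converts HCOOH to HCOO-: HCOOH → 0.094 mol, HCOO- → 0.206 mol.
pKa = −log(1.6 × 10^-4) = 3.796
pH = pKa + log(n_HCOO-/n_HCOOH) = 3.796 + log(0.206/0.094) = 3.796 + (+0.341)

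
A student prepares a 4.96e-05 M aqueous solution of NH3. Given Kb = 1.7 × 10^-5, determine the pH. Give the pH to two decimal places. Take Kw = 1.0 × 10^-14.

pH = 9.34

NH3 + H2O ⇌ NH4+ + OH-
Kb = x²/(4.96e-05 − x) = 1.7 × 10^-5
The 5% rule fails; solving x² + Kb·x − Kb·C₀ = 0 exactly:
x = [−1.7e-05 + √(1.7e-05² + 3.37e-09)]/2 = 2.18 × 10^-5 M
pOH = −log(2.18 × 10^-5) = 4.66; pH = 14.00 − 4.66 = 9.34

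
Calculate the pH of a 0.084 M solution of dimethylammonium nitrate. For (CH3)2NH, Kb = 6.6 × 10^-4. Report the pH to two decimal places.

pH = 5.95

(CH3)2NH2+ is the conjugate acid of the weak base (CH3)2NH.
Ka = Kw/Kb = 1.0×10^-14 / 6.6 × 10^-4 = 1.52 × 10^-11
Let x = [H+] at equilibrium. Ka = x²/(0.084 − x).
Since Ka ≪ C₀, x ≈ √(Ka·C₀) = 1.13 × 10^-6 M.
pH = −log[H+] = −log(1.13 × 10^-6) = 5.95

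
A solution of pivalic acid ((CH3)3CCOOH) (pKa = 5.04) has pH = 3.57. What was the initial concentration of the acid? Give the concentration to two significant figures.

C₀ = 8.2 × 10^-3 M

[H+] = 10^(-3.57) = 2.69 × 10^-4 M = x
Ka = 10^(−5.04) = 9.12 × 10^-6
Ka = x²/(C₀ − x) ⇒ C₀ = x + x²/Ka
C₀ = 2.69 × 10^-4 + (2.69 × 10^-4)²/(9.12 × 10^-6) = 8.20 × 10^-3 M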